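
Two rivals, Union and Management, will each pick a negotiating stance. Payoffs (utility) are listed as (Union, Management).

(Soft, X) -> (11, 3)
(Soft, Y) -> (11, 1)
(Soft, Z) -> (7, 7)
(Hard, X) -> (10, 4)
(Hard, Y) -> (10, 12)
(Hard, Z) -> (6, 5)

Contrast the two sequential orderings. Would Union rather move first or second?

If Union leads: Management's best replies are Soft→Z, Hard→Y; Union's induced payoffs 7, 10; outcome (Hard, Y), payoffs (10, 12).
If Management leads: Union's best replies are X→Soft, Y→Soft, Z→Soft; Management's induced payoffs 3, 1, 7; outcome (Soft, Z), payoffs (7, 7).
Union gets 10 moving first and 7 moving second, so Union prefers to move first.

first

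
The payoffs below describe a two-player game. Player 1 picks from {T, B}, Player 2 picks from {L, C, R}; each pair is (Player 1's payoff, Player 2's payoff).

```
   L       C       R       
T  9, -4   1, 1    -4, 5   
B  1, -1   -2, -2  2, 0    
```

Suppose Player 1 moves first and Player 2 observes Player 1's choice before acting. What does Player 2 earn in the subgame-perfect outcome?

0

Work backward from Player 2's decision.
- T: BR = R, leader payoff -4.
- B: BR = R, leader payoff 2.
Player 1's induced payoffs are -4, 2, so Player 1 commits to B. Subgame-perfect outcome: (B, R) with payoffs (2, 0).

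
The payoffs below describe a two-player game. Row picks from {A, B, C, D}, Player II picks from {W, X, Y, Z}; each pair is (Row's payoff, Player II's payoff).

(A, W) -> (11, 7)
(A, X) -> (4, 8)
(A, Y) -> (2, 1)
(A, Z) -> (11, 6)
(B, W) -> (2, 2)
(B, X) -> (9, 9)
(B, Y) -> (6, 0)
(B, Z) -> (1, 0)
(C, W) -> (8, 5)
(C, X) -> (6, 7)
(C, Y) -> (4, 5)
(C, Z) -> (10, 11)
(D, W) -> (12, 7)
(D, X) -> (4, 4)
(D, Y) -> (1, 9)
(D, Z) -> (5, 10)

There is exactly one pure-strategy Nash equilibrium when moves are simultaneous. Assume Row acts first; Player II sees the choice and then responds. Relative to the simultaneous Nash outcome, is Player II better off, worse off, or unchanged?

better off

Backward induction with Row moving first.
- A: BR = X, leader payoff 4.
- B: BR = X, leader payoff 9.
- C: BR = Z, leader payoff 10.
- D: BR = Z, leader payoff 5.
Maximizing over 4, 9, 10, 5, Row chooses C. Subgame-perfect outcome: (C, Z) with payoffs (10, 11).
Now find the simultaneous Nash equilibrium.
Row's best replies: W→D; X→B; Y→B; Z→A.
Player II's best replies: A→X; B→X; C→Z; D→Z.
Only (B, X) has each player best-responding; Nash payoffs (9, 9).
Player II earns 11 sequentially versus 9 at the Nash outcome: better off.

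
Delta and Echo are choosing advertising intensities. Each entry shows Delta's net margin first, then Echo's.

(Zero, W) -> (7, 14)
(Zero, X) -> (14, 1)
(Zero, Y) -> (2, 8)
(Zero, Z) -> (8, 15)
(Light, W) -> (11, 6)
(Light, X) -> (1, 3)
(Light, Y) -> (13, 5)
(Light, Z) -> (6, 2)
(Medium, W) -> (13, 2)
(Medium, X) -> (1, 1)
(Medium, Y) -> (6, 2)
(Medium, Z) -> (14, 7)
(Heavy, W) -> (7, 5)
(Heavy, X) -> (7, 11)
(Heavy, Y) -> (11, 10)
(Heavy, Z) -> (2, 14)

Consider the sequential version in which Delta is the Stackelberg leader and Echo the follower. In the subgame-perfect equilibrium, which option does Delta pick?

Backward induction with Delta moving first.
- Zero: Echo compares 14, 1, 8, 15 and picks Z; Delta would get 8.
- Light: Echo compares 6, 3, 5, 2 and picks W; Delta would get 11.
- Medium: Echo compares 2, 1, 2, 7 and picks Z; Delta would get 14.
- Heavy: Echo compares 5, 11, 10, 14 and picks Z; Delta would get 2.
Delta's induced payoffs are 8, 11, 14, 2, so Delta commits to Medium. Subgame-perfect outcome: (Medium, Z) with payoffs (14, 7).

Medium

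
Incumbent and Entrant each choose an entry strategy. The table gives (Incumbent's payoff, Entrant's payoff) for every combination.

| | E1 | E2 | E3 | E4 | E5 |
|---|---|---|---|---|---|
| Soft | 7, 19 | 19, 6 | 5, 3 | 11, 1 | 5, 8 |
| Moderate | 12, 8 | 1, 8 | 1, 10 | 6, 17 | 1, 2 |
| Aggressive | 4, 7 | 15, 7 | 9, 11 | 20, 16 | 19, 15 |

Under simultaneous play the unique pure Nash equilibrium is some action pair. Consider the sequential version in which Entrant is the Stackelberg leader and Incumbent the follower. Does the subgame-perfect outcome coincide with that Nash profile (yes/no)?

Work backward from Incumbent's decision.
- E1: BR = Moderate, leader payoff 8.
- E2: BR = Soft, leader payoff 6.
- E3: BR = Aggressive, leader payoff 11.
- E4: BR = Aggressive, leader payoff 16.
- E5: BR = Aggressive, leader payoff 15.
Maximizing over 8, 6, 11, 16, 15, Entrant chooses E4. Subgame-perfect outcome: (Aggressive, E4) with payoffs (20, 16).
Now find the simultaneous Nash equilibrium.
Incumbent's best replies: E1→Moderate; E2→Soft; E3→Aggressive; E4→Aggressive; E5→Aggressive.
Entrant's best replies: Soft→E1; Moderate→E4; Aggressive→E4.
The unique mutual best reply is (Aggressive, E4), giving (20, 16).
Sequential outcome (Aggressive, E4) coincides with the Nash profile (Aggressive, E4).

yes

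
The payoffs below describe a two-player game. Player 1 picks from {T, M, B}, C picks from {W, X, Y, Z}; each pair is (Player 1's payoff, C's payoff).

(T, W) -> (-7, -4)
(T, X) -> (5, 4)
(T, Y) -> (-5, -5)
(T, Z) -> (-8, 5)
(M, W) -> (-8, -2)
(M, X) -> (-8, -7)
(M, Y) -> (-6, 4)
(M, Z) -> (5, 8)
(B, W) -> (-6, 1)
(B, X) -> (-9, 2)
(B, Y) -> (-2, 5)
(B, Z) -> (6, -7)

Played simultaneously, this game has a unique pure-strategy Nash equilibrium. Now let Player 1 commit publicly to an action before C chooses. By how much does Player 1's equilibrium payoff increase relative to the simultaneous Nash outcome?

7

Backward induction with Player 1 moving first.
- T: BR = Z, leader payoff -8.
- M: BR = Z, leader payoff 5.
- B: BR = Y, leader payoff -2.
Player 1's induced payoffs are -8, 5, -2, so Player 1 commits to M. Subgame-perfect outcome: (M, Z) with payoffs (5, 8).
Under simultaneous play:
Player 1's best replies: W→B; X→T; Y→B; Z→B.
C's best replies: T→Z; M→Z; B→Y.
The unique mutual best reply is (B, Y), giving (-2, 5).
Player 1's commitment gain: 5 − -2 = 7.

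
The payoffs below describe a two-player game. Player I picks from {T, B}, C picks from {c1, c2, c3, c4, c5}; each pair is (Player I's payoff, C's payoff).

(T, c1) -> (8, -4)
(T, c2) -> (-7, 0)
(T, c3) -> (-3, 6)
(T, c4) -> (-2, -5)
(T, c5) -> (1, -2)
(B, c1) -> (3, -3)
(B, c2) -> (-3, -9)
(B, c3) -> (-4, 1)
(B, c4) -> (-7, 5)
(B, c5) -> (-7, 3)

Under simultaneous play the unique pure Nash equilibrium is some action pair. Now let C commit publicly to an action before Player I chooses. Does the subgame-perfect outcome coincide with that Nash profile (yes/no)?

Player I best-responds to each possible C move:
- c1 → Player I plays T (best of 8, 3); C gets -4.
- c2 → Player I plays B (best of -7, -3); C gets -9.
- c3 → Player I plays T (best of -3, -4); C gets 6.
- c4 → Player I plays T (best of -2, -7); C gets -5.
- c5 → Player I plays T (best of 1, -7); C gets -2.
Among -4, -9, 6, -5, -2, the best is 6 at c3. Subgame-perfect outcome: (T, c3) with payoffs (-3, 6).
Now find the simultaneous Nash equilibrium.
Player I's best replies: c1→T; c2→B; c3→T; c4→T; c5→T.
C's best replies: T→c3; B→c4.
Only (T, c3) has each player best-responding; Nash payoffs (-3, 6).
Sequential outcome (T, c3) coincides with the Nash profile (T, c3).

yes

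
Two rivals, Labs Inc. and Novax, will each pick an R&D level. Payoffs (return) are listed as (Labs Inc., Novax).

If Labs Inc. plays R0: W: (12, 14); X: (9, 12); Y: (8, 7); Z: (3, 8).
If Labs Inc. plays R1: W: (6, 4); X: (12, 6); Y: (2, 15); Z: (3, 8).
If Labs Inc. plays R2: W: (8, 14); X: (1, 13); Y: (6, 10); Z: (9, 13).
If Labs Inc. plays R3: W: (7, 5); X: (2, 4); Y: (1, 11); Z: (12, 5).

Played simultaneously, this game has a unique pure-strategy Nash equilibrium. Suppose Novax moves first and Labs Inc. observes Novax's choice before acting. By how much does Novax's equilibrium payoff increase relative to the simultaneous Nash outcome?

Solve by backward induction (Novax leads).
- W: Labs Inc. compares 12, 6, 8, 7 and picks R0; Novax would get 14.
- X: Labs Inc. compares 9, 12, 1, 2 and picks R1; Novax would get 6.
- Y: Labs Inc. compares 8, 2, 6, 1 and picks R0; Novax would get 7.
- Z: Labs Inc. compares 3, 3, 9, 12 and picks R3; Novax would get 5.
Novax's induced payoffs are 14, 6, 7, 5, so Novax commits to W. Subgame-perfect outcome: (R0, W) with payoffs (12, 14).
Now find the simultaneous Nash equilibrium.
Labs Inc.'s best replies: W→R0; X→R1; Y→R0; Z→R3.
Novax's best replies: R0→W; R1→Y; R2→W; R3→Y.
The unique mutual best reply is (R0, W), giving (12, 14).
Novax's commitment gain: 14 − 14 = 0.

0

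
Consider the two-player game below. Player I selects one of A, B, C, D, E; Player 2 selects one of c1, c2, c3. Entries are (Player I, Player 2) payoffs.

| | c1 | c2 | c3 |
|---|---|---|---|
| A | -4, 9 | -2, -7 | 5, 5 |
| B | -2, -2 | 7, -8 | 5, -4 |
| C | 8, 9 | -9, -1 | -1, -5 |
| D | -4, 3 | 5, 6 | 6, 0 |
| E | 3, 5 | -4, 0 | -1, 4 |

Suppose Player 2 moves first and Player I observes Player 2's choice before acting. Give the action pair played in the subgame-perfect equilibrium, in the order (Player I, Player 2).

(C, c1)

Player I best-responds to each possible Player 2 move:
- c1 → Player I plays C (best of -4, -2, 8, -4, 3); Player 2 gets 9.
- c2 → Player I plays B (best of -2, 7, -9, 5, -4); Player 2 gets -8.
- c3 → Player I plays D (best of 5, 5, -1, 6, -1); Player 2 gets 0.
Player 2's induced payoffs are 9, -8, 0, so Player 2 commits to c1. Subgame-perfect outcome: (C, c1) with payoffs (8, 9).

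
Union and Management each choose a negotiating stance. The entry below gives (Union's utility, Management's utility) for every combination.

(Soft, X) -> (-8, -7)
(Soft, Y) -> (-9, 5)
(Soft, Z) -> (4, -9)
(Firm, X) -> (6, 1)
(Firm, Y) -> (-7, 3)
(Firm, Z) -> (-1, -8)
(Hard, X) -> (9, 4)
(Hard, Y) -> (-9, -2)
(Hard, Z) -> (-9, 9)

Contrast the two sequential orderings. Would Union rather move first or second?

second

If Union leads: Management's best replies are Soft→Y, Firm→Y, Hard→Z; Union's induced payoffs -9, -7, -9; outcome (Firm, Y), payoffs (-7, 3).
If Management leads: Union's best replies are X→Hard, Y→Firm, Z→Soft; Management's induced payoffs 4, 3, -9; outcome (Hard, X), payoffs (9, 4).
Union gets -7 moving first and 9 moving second, so Union prefers to move second.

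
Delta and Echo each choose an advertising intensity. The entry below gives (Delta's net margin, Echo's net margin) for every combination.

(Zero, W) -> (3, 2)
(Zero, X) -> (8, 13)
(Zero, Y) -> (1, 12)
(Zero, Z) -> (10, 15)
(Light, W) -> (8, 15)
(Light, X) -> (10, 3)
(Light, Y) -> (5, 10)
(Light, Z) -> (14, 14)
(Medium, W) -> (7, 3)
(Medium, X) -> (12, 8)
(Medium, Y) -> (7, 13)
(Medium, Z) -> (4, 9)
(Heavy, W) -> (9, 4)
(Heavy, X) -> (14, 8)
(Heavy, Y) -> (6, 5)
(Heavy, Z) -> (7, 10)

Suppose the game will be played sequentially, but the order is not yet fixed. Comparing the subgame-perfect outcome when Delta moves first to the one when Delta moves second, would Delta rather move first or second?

If Delta leads: Echo's best replies are Zero→Z, Light→W, Medium→Y, Heavy→Z; Delta's induced payoffs 10, 8, 7, 7; outcome (Zero, Z), payoffs (10, 15).
If Echo leads: Delta's best replies are W→Heavy, X→Heavy, Y→Medium, Z→Light; Echo's induced payoffs 4, 8, 13, 14; outcome (Light, Z), payoffs (14, 14).
Delta gets 10 moving first and 14 moving second, so Delta prefers to move second.

second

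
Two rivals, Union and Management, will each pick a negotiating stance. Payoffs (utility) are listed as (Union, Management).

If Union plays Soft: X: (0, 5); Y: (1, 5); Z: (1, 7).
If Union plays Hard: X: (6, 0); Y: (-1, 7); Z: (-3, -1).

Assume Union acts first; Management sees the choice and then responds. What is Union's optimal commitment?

Management best-responds to each possible Union move:
- Soft: Management compares 5, 5, 7 and picks Z; Union would get 1.
- Hard: Management compares 0, 7, -1 and picks Y; Union would get -1.
Union's induced payoffs are 1, -1, so Union commits to Soft. Subgame-perfect outcome: (Soft, Z) with payoffs (1, 7).

Soft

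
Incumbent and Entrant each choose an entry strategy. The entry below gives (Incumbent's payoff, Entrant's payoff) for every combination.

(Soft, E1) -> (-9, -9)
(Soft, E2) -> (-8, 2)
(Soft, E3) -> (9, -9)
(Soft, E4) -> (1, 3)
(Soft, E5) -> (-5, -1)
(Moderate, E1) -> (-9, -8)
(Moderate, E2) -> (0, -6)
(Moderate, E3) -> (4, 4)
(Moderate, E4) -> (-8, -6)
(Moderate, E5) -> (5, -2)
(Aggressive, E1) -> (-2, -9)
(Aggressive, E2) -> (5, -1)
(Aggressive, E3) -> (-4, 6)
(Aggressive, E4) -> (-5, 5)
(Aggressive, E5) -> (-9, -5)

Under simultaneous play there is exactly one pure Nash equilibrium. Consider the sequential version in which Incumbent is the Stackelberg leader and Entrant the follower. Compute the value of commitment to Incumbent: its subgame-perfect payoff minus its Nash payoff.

Entrant best-responds to each possible Incumbent move:
- Soft → Entrant plays E4 (best of -9, 2, -9, 3, -1); Incumbent gets 1.
- Moderate → Entrant plays E3 (best of -8, -6, 4, -6, -2); Incumbent gets 4.
- Aggressive → Entrant plays E3 (best of -9, -1, 6, 5, -5); Incumbent gets -4.
Among 1, 4, -4, the best is 4 at Moderate. Subgame-perfect outcome: (Moderate, E3) with payoffs (4, 4).
Under simultaneous play:
Incumbent's best replies: E1→Aggressive; E2→Aggressive; E3→Soft; E4→Soft; E5→Moderate.
Entrant's best replies: Soft→E4; Moderate→E3; Aggressive→E3.
The unique mutual best reply is (Soft, E4), giving (1, 3).
Incumbent's commitment gain: 4 − 1 = 3.

3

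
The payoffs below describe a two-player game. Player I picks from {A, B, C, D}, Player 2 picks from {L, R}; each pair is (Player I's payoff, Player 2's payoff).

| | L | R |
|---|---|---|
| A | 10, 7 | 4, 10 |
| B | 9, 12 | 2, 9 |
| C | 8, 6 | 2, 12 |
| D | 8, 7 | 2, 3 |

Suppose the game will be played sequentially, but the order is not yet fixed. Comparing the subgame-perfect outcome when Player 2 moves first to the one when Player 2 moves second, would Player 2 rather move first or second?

If Player I leads: Player 2's best replies are A→R, B→L, C→R, D→L; Player I's induced payoffs 4, 9, 2, 8; outcome (B, L), payoffs (9, 12).
If Player 2 leads: Player I's best replies are L→A, R→A; Player 2's induced payoffs 7, 10; outcome (A, R), payoffs (4, 10).
Player 2 gets 10 moving first and 12 moving second, so Player 2 prefers to move second.

second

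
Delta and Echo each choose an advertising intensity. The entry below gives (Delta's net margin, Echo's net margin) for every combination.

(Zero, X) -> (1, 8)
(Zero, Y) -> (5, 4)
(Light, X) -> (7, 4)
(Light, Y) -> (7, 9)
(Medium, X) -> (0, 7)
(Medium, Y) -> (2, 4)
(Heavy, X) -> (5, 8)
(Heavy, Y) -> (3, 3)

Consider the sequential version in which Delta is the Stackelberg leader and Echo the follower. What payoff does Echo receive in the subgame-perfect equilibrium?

Work backward from Echo's decision.
- Zero: Echo compares 8, 4 and picks X; Delta would get 1.
- Light: Echo compares 4, 9 and picks Y; Delta would get 7.
- Medium: Echo compares 7, 4 and picks X; Delta would get 0.
- Heavy: Echo compares 8, 3 and picks X; Delta would get 5.
Maximizing over 1, 7, 0, 5, Delta chooses Light. Subgame-perfect outcome: (Light, Y) with payoffs (7, 9).

9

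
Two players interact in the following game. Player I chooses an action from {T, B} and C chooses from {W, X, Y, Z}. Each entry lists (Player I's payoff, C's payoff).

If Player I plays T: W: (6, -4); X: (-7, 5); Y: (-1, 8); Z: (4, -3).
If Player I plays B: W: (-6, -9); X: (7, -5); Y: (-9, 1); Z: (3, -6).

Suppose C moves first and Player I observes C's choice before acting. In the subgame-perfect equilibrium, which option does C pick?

Y

Player I best-responds to each possible C move:
- W: Player I compares 6, -6 and picks T; C would get -4.
- X: Player I compares -7, 7 and picks B; C would get -5.
- Y: Player I compares -1, -9 and picks T; C would get 8.
- Z: Player I compares 4, 3 and picks T; C would get -3.
Maximizing over -4, -5, 8, -3, C chooses Y. Subgame-perfect outcome: (T, Y) with payoffs (-1, 8).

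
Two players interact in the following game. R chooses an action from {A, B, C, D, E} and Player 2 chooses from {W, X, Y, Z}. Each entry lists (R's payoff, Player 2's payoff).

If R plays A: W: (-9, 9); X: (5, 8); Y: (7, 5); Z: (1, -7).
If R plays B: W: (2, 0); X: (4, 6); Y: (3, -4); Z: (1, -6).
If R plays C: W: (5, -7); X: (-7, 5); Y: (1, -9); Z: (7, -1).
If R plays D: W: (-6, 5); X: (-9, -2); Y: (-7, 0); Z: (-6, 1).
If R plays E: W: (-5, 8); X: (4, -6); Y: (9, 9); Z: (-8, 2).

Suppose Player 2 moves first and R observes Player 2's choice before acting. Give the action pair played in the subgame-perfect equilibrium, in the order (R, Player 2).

Solve by backward induction (Player 2 leads).
- W → R plays C (best of -9, 2, 5, -6, -5); Player 2 gets -7.
- X → R plays A (best of 5, 4, -7, -9, 4); Player 2 gets 8.
- Y → R plays E (best of 7, 3, 1, -7, 9); Player 2 gets 9.
- Z → R plays C (best of 1, 1, 7, -6, -8); Player 2 gets -1.
Among -7, 8, 9, -1, the best is 9 at Y. Subgame-perfect outcome: (E, Y) with payoffs (9, 9).

(E, Y)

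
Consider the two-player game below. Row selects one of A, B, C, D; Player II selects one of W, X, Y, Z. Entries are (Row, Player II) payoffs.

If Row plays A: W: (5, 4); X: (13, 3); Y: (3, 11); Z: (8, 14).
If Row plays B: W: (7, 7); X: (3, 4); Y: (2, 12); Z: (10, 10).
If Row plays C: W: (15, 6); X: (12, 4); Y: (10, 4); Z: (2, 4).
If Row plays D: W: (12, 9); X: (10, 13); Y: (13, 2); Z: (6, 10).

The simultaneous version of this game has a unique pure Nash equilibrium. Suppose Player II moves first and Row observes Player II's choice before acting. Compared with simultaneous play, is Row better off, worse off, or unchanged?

worse off

Solve by backward induction (Player II leads).
- W → Row plays C (best of 5, 7, 15, 12); Player II gets 6.
- X → Row plays A (best of 13, 3, 12, 10); Player II gets 3.
- Y → Row plays D (best of 3, 2, 10, 13); Player II gets 2.
- Z → Row plays B (best of 8, 10, 2, 6); Player II gets 10.
Player II's induced payoffs are 6, 3, 2, 10, so Player II commits to Z. Subgame-perfect outcome: (B, Z) with payoffs (10, 10).
Now find the simultaneous Nash equilibrium.
Row's best replies: W→C; X→A; Y→D; Z→B.
Player II's best replies: A→Z; B→Y; C→W; D→X.
The unique mutual best reply is (C, W), giving (15, 6).
Row earns 10 sequentially versus 15 at the Nash outcome: worse off.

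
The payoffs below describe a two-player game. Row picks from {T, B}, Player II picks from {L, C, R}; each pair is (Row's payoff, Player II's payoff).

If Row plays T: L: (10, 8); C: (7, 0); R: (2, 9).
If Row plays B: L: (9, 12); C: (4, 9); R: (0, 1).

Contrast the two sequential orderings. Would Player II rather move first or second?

If Row leads: Player II's best replies are T→R, B→L; Row's induced payoffs 2, 9; outcome (B, L), payoffs (9, 12).
If Player II leads: Row's best replies are L→T, C→T, R→T; Player II's induced payoffs 8, 0, 9; outcome (T, R), payoffs (2, 9).
Player II gets 9 moving first and 12 moving second, so Player II prefers to move second.

second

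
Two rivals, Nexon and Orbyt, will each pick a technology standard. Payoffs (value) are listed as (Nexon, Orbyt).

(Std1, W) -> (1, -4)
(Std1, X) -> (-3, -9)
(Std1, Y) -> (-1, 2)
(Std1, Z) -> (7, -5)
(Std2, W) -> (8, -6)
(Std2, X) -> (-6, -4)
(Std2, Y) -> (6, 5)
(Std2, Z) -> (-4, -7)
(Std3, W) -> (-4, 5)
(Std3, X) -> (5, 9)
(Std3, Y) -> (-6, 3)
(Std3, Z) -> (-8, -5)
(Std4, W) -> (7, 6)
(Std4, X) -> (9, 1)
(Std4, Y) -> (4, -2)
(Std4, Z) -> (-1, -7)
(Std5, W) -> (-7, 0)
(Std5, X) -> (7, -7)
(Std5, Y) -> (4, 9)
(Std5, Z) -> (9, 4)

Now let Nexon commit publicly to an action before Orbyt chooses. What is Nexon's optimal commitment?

Backward induction with Nexon moving first.
- Std1: Orbyt compares -4, -9, 2, -5 and picks Y; Nexon would get -1.
- Std2: Orbyt compares -6, -4, 5, -7 and picks Y; Nexon would get 6.
- Std3: Orbyt compares 5, 9, 3, -5 and picks X; Nexon would get 5.
- Std4: Orbyt compares 6, 1, -2, -7 and picks W; Nexon would get 7.
- Std5: Orbyt compares 0, -7, 9, 4 and picks Y; Nexon would get 4.
Maximizing over -1, 6, 5, 7, 4, Nexon chooses Std4. Subgame-perfect outcome: (Std4, W) with payoffs (7, 6).

Std4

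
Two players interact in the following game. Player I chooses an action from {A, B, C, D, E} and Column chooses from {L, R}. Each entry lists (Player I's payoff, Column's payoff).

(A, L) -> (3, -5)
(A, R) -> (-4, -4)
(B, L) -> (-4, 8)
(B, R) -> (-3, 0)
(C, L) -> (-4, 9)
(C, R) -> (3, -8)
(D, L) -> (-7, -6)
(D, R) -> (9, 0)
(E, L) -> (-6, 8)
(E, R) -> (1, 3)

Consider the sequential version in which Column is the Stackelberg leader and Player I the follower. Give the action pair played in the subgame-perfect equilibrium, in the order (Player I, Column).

Backward induction with Column moving first.
- L: BR = A, leader payoff -5.
- R: BR = D, leader payoff 0.
Column's induced payoffs are -5, 0, so Column commits to R. Subgame-perfect outcome: (D, R) with payoffs (9, 0).

(D, R)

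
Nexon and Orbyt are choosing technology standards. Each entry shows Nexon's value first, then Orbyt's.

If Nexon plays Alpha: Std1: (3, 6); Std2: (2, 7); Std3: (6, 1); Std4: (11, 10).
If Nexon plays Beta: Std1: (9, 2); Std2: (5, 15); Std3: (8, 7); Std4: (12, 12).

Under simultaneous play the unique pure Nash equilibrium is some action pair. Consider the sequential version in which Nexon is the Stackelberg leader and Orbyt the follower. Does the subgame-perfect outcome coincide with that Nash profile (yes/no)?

no

Backward induction with Nexon moving first.
- Alpha: BR = Std4, leader payoff 11.
- Beta: BR = Std2, leader payoff 5.
Nexon's induced payoffs are 11, 5, so Nexon commits to Alpha. Subgame-perfect outcome: (Alpha, Std4) with payoffs (11, 10).
Under simultaneous play:
Nexon's best replies: Std1→Beta; Std2→Beta; Std3→Beta; Std4→Beta.
Orbyt's best replies: Alpha→Std4; Beta→Std2.
The unique mutual best reply is (Beta, Std2), giving (5, 15).
Sequential outcome (Alpha, Std4) differs from the Nash profile (Beta, Std2).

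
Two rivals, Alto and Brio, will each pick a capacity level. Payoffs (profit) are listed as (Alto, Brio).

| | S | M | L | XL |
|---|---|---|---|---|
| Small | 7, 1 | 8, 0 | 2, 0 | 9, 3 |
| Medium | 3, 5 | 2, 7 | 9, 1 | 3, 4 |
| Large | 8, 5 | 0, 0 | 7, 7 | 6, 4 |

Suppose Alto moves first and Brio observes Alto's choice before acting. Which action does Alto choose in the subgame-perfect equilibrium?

Small

Backward induction with Alto moving first.
- Small: Brio compares 1, 0, 0, 3 and picks XL; Alto would get 9.
- Medium: Brio compares 5, 7, 1, 4 and picks M; Alto would get 2.
- Large: Brio compares 5, 0, 7, 4 and picks L; Alto would get 7.
Among 9, 2, 7, the best is 9 at Small. Subgame-perfect outcome: (Small, XL) with payoffs (9, 3).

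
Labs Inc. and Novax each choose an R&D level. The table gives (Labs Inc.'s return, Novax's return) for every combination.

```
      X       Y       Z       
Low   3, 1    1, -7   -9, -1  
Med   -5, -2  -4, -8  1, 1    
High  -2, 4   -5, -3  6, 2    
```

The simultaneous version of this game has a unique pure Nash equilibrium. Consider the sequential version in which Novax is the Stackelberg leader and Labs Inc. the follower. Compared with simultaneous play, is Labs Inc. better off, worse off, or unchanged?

Work backward from Labs Inc.'s decision.
- X: BR = Low, leader payoff 1.
- Y: BR = Low, leader payoff -7.
- Z: BR = High, leader payoff 2.
Maximizing over 1, -7, 2, Novax chooses Z. Subgame-perfect outcome: (High, Z) with payoffs (6, 2).
Under simultaneous play:
Labs Inc.'s best replies: X→Low; Y→Low; Z→High.
Novax's best replies: Low→X; Med→Z; High→X.
Only (Low, X) has each player best-responding; Nash payoffs (3, 1).
Labs Inc. earns 6 sequentially versus 3 at the Nash outcome: better off.

better off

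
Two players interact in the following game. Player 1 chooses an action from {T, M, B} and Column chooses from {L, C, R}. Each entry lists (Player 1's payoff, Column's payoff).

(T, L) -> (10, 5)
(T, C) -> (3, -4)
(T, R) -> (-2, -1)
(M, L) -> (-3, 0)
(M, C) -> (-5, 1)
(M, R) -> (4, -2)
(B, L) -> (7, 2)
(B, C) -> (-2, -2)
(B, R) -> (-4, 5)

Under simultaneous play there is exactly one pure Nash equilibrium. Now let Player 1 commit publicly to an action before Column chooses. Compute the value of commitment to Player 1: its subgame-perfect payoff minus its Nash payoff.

Solve by backward induction (Player 1 leads).
- T → Column plays L (best of 5, -4, -1); Player 1 gets 10.
- M → Column plays C (best of 0, 1, -2); Player 1 gets -5.
- B → Column plays R (best of 2, -2, 5); Player 1 gets -4.
Among 10, -5, -4, the best is 10 at T. Subgame-perfect outcome: (T, L) with payoffs (10, 5).
Under simultaneous play:
Player 1's best replies: L→T; C→T; R→M.
Column's best replies: T→L; M→C; B→R.
Only (T, L) has each player best-responding; Nash payoffs (10, 5).
Player 1's commitment gain: 10 − 10 = 0.

0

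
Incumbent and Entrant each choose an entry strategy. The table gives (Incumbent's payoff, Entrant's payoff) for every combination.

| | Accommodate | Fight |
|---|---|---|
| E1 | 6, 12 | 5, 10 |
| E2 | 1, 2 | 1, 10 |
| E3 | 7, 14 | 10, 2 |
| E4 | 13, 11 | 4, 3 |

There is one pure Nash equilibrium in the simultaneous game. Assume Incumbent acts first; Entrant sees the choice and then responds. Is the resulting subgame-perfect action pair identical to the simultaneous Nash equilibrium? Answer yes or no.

Work backward from Entrant's decision.
- E1 → Entrant plays Accommodate (best of 12, 10); Incumbent gets 6.
- E2 → Entrant plays Fight (best of 2, 10); Incumbent gets 1.
- E3 → Entrant plays Accommodate (best of 14, 2); Incumbent gets 7.
- E4 → Entrant plays Accommodate (best of 11, 3); Incumbent gets 13.
Incumbent's induced payoffs are 6, 1, 7, 13, so Incumbent commits to E4. Subgame-perfect outcome: (E4, Accommodate) with payoffs (13, 11).
For the simultaneous game, intersect best replies.
Incumbent's best replies: Accommodate→E4; Fight→E3.
Entrant's best replies: E1→Accommodate; E2→Fight; E3→Accommodate; E4→Accommodate.
Only (E4, Accommodate) has each player best-responding; Nash payoffs (13, 11).
Sequential outcome (E4, Accommodate) coincides with the Nash profile (E4, Accommodate).

yes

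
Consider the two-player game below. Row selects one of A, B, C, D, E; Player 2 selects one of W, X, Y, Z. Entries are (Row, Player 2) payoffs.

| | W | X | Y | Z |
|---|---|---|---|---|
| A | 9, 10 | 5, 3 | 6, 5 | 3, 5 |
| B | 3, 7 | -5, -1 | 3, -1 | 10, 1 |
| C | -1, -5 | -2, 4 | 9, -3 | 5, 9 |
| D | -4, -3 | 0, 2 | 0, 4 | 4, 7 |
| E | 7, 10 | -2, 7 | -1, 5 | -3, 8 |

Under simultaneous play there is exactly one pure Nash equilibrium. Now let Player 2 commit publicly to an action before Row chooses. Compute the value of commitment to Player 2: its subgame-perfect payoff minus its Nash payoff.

0

Solve by backward induction (Player 2 leads).
- W → Row plays A (best of 9, 3, -1, -4, 7); Player 2 gets 10.
- X → Row plays A (best of 5, -5, -2, 0, -2); Player 2 gets 3.
- Y → Row plays C (best of 6, 3, 9, 0, -1); Player 2 gets -3.
- Z → Row plays B (best of 3, 10, 5, 4, -3); Player 2 gets 1.
Among 10, 3, -3, 1, the best is 10 at W. Subgame-perfect outcome: (A, W) with payoffs (9, 10).
Now find the simultaneous Nash equilibrium.
Row's best replies: W→A; X→A; Y→C; Z→B.
Player 2's best replies: A→W; B→W; C→Z; D→Z; E→W.
The unique mutual best reply is (A, W), giving (9, 10).
Player 2's commitment gain: 10 − 10 = 0.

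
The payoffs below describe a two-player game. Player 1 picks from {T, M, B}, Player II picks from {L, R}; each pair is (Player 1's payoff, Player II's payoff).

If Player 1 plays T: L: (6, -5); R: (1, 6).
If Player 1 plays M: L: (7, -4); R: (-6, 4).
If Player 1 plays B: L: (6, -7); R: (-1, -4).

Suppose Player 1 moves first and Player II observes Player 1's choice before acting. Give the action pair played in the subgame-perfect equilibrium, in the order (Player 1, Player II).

Backward induction with Player 1 moving first.
- T: BR = R, leader payoff 1.
- M: BR = R, leader payoff -6.
- B: BR = R, leader payoff -1.
Player 1's induced payoffs are 1, -6, -1, so Player 1 commits to T. Subgame-perfect outcome: (T, R) with payoffs (1, 6).

(T, R)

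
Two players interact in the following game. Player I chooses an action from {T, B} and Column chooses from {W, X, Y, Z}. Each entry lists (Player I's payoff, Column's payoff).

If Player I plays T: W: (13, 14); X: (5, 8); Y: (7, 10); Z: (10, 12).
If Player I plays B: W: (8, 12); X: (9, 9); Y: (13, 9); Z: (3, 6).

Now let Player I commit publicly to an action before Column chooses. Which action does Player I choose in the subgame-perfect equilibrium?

Solve by backward induction (Player I leads).
- T → Column plays W (best of 14, 8, 10, 12); Player I gets 13.
- B → Column plays W (best of 12, 9, 9, 6); Player I gets 8.
Player I's induced payoffs are 13, 8, so Player I commits to T. Subgame-perfect outcome: (T, W) with payoffs (13, 14).

T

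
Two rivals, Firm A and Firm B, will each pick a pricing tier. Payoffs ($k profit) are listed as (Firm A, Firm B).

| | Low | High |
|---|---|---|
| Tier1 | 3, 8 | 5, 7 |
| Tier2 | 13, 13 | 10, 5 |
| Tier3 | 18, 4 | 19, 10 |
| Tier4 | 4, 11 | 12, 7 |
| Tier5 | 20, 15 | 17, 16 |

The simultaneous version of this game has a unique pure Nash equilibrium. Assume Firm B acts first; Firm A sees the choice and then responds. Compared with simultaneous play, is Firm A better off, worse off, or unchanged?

better off

Backward induction with Firm B moving first.
- Low: Firm A compares 3, 13, 18, 4, 20 and picks Tier5; Firm B would get 15.
- High: Firm A compares 5, 10, 19, 12, 17 and picks Tier3; Firm B would get 10.
Firm B's induced payoffs are 15, 10, so Firm B commits to Low. Subgame-perfect outcome: (Tier5, Low) with payoffs (20, 15).
Now find the simultaneous Nash equilibrium.
Firm A's best replies: Low→Tier5; High→Tier3.
Firm B's best replies: Tier1→Low; Tier2→Low; Tier3→High; Tier4→Low; Tier5→High.
The unique mutual best reply is (Tier3, High), giving (19, 10).
Firm A earns 20 sequentially versus 19 at the Nash outcome: better off.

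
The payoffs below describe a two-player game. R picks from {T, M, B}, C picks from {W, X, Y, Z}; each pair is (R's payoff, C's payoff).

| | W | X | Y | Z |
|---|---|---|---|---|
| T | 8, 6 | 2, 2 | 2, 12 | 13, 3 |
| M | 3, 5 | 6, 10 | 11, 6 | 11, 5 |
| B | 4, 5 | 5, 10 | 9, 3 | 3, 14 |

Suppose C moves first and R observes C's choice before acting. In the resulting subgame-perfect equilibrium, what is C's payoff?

10

Solve by backward induction (C leads).
- W → R plays T (best of 8, 3, 4); C gets 6.
- X → R plays M (best of 2, 6, 5); C gets 10.
- Y → R plays M (best of 2, 11, 9); C gets 6.
- Z → R plays T (best of 13, 11, 3); C gets 3.
C's induced payoffs are 6, 10, 6, 3, so C commits to X. Subgame-perfect outcome: (M, X) with payoffs (6, 10).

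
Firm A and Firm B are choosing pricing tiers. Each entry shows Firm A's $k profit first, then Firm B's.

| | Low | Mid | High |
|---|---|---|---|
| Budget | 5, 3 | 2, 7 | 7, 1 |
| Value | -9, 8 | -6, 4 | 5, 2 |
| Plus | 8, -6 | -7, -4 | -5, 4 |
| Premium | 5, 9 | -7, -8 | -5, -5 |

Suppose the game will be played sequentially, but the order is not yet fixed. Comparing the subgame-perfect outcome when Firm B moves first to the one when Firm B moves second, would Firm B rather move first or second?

If Firm A leads: Firm B's best replies are Budget→Mid, Value→Low, Plus→High, Premium→Low; Firm A's induced payoffs 2, -9, -5, 5; outcome (Premium, Low), payoffs (5, 9).
If Firm B leads: Firm A's best replies are Low→Plus, Mid→Budget, High→Budget; Firm B's induced payoffs -6, 7, 1; outcome (Budget, Mid), payoffs (2, 7).
Firm B gets 7 moving first and 9 moving second, so Firm B prefers to move second.

second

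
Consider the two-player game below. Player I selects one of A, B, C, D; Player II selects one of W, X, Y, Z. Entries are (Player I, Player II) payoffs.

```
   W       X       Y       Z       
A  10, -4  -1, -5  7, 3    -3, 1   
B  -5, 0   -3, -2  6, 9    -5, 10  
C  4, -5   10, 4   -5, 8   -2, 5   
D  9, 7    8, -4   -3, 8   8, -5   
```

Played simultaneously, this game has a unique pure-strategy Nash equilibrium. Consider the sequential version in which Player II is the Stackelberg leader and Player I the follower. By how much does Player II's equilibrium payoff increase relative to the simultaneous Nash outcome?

Player I best-responds to each possible Player II move:
- W: BR = A, leader payoff -4.
- X: BR = C, leader payoff 4.
- Y: BR = A, leader payoff 3.
- Z: BR = D, leader payoff -5.
Maximizing over -4, 4, 3, -5, Player II chooses X. Subgame-perfect outcome: (C, X) with payoffs (10, 4).
Under simultaneous play:
Player I's best replies: W→A; X→C; Y→A; Z→D.
Player II's best replies: A→Y; B→Z; C→Y; D→Y.
Only (A, Y) has each player best-responding; Nash payoffs (7, 3).
Player II's commitment gain: 4 − 3 = 1.

1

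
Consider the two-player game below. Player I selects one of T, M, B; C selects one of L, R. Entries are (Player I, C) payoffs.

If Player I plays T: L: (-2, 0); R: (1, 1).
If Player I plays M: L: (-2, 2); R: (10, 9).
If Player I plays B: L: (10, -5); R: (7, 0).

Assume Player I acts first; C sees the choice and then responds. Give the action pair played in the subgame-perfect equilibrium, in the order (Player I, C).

(M, R)

C best-responds to each possible Player I move:
- T: C compares 0, 1 and picks R; Player I would get 1.
- M: C compares 2, 9 and picks R; Player I would get 10.
- B: C compares -5, 0 and picks R; Player I would get 7.
Player I's induced payoffs are 1, 10, 7, so Player I commits to M. Subgame-perfect outcome: (M, R) with payoffs (10, 9).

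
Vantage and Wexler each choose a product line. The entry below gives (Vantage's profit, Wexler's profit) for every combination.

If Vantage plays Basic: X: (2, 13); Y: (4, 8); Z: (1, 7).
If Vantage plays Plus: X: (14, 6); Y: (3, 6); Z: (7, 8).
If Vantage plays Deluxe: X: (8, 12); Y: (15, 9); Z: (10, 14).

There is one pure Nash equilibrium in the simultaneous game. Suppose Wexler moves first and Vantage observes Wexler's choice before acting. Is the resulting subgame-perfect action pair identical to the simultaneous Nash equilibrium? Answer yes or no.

yes

Backward induction with Wexler moving first.
- X: BR = Plus, leader payoff 6.
- Y: BR = Deluxe, leader payoff 9.
- Z: BR = Deluxe, leader payoff 14.
Wexler's induced payoffs are 6, 9, 14, so Wexler commits to Z. Subgame-perfect outcome: (Deluxe, Z) with payoffs (10, 14).
Now find the simultaneous Nash equilibrium.
Vantage's best replies: X→Plus; Y→Deluxe; Z→Deluxe.
Wexler's best replies: Basic→X; Plus→Z; Deluxe→Z.
Only (Deluxe, Z) has each player best-responding; Nash payoffs (10, 14).
Sequential outcome (Deluxe, Z) coincides with the Nash profile (Deluxe, Z).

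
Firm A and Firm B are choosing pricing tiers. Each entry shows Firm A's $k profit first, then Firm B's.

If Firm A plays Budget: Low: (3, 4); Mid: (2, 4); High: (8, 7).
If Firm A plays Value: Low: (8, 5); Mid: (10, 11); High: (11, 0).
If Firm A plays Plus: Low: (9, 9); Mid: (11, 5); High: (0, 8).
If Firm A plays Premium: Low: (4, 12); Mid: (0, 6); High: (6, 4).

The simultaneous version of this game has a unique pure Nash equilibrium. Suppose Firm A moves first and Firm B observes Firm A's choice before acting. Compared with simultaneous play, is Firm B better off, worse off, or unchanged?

Backward induction with Firm A moving first.
- Budget: Firm B compares 4, 4, 7 and picks High; Firm A would get 8.
- Value: Firm B compares 5, 11, 0 and picks Mid; Firm A would get 10.
- Plus: Firm B compares 9, 5, 8 and picks Low; Firm A would get 9.
- Premium: Firm B compares 12, 6, 4 and picks Low; Firm A would get 4.
Maximizing over 8, 10, 9, 4, Firm A chooses Value. Subgame-perfect outcome: (Value, Mid) with payoffs (10, 11).
Under simultaneous play:
Firm A's best replies: Low→Plus; Mid→Plus; High→Value.
Firm B's best replies: Budget→High; Value→Mid; Plus→Low; Premium→Low.
The unique mutual best reply is (Plus, Low), giving (9, 9).
Firm B earns 11 sequentially versus 9 at the Nash outcome: better off.

better off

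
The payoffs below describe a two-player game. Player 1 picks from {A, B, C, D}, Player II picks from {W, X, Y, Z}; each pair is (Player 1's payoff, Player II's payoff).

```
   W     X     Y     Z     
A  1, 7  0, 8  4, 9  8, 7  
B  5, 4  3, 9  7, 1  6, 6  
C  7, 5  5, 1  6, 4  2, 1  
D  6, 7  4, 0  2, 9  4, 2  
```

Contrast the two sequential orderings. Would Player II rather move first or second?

If Player 1 leads: Player II's best replies are A→Y, B→X, C→W, D→Y; Player 1's induced payoffs 4, 3, 7, 2; outcome (C, W), payoffs (7, 5).
If Player II leads: Player 1's best replies are W→C, X→C, Y→B, Z→A; Player II's induced payoffs 5, 1, 1, 7; outcome (A, Z), payoffs (8, 7).
Player II gets 7 moving first and 5 moving second, so Player II prefers to move first.

first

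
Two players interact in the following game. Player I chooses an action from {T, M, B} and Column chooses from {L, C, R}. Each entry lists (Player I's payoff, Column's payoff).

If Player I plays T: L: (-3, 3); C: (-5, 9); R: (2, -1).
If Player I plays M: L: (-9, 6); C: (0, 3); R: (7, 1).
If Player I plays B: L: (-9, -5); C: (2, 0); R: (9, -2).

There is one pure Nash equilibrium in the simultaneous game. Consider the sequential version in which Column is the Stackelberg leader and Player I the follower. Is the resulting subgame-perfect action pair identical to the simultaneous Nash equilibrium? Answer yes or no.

no

Backward induction with Column moving first.
- L: BR = T, leader payoff 3.
- C: BR = B, leader payoff 0.
- R: BR = B, leader payoff -2.
Column's induced payoffs are 3, 0, -2, so Column commits to L. Subgame-perfect outcome: (T, L) with payoffs (-3, 3).
Now find the simultaneous Nash equilibrium.
Player I's best replies: L→T; C→B; R→B.
Column's best replies: T→C; M→L; B→C.
Only (B, C) has each player best-responding; Nash payoffs (2, 0).
Sequential outcome (T, L) differs from the Nash profile (B, C).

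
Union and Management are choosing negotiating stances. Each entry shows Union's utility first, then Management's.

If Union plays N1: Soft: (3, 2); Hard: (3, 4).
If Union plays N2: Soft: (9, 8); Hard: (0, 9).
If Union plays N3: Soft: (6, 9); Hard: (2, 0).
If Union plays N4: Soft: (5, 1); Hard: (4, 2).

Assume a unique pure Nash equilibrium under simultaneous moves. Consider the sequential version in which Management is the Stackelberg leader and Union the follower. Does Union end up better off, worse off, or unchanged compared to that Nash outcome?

better off

Work backward from Union's decision.
- Soft → Union plays N2 (best of 3, 9, 6, 5); Management gets 8.
- Hard → Union plays N4 (best of 3, 0, 2, 4); Management gets 2.
Management's induced payoffs are 8, 2, so Management commits to Soft. Subgame-perfect outcome: (N2, Soft) with payoffs (9, 8).
Now find the simultaneous Nash equilibrium.
Union's best replies: Soft→N2; Hard→N4.
Management's best replies: N1→Hard; N2→Hard; N3→Soft; N4→Hard.
Only (N4, Hard) has each player best-responding; Nash payoffs (4, 2).
Union earns 9 sequentially versus 4 at the Nash outcome: better off.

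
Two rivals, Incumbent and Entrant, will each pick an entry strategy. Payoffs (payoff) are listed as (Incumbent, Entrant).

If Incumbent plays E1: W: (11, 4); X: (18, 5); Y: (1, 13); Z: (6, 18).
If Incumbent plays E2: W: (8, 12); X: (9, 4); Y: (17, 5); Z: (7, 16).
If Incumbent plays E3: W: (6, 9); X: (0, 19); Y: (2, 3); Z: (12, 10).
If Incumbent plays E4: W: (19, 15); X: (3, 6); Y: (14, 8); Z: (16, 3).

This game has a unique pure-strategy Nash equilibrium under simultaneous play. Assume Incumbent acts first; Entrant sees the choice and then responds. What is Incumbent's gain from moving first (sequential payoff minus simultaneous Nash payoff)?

0

Entrant best-responds to each possible Incumbent move:
- E1: BR = Z, leader payoff 6.
- E2: BR = Z, leader payoff 7.
- E3: BR = X, leader payoff 0.
- E4: BR = W, leader payoff 19.
Incumbent's induced payoffs are 6, 7, 0, 19, so Incumbent commits to E4. Subgame-perfect outcome: (E4, W) with payoffs (19, 15).
Under simultaneous play:
Incumbent's best replies: W→E4; X→E1; Y→E2; Z→E4.
Entrant's best replies: E1→Z; E2→Z; E3→X; E4→W.
Only (E4, W) has each player best-responding; Nash payoffs (19, 15).
Incumbent's commitment gain: 19 − 19 = 0.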